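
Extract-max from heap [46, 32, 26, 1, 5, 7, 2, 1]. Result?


Max = 46
Replace root with last, heapify down
Resulting heap: [32, 5, 26, 1, 1, 7, 2]


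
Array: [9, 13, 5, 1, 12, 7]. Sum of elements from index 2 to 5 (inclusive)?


Prefix sums: [0, 9, 22, 27, 28, 40, 47]
Sum[2..5] = prefix[6] - prefix[2] = 47 - 22 = 25


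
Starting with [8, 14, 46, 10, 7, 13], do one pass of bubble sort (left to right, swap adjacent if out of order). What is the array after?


After one pass: [8, 14, 10, 7, 13, 46]


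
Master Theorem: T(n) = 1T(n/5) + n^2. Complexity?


a=1, b=5, c=2. log_5(1)=0 < c=2. Case 3: O(n^c) = O(n^2)
Complexity: O(n^2)


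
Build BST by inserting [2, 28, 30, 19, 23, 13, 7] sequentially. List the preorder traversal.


Root = 2; build tree by BST insertion.
Preorder traversal: [2, 28, 19, 13, 7, 23, 30]


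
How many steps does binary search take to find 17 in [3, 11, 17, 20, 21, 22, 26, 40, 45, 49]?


Search for 17:
[0,9] mid=4 arr[4]=21
[0,3] mid=1 arr[1]=11
[2,3] mid=2 arr[2]=17
Total: 3 comparisons


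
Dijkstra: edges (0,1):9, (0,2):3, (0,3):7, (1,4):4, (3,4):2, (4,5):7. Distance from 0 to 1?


Dijkstra from 0:
Distances: {0: 0, 1: 9, 2: 3, 3: 7, 4: 9, 5: 16}
Shortest distance to 1 = 9, path = [0, 1]


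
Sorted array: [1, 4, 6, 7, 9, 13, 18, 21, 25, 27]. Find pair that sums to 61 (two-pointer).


Two pointers: lo=0, hi=9
No pair sums to 61


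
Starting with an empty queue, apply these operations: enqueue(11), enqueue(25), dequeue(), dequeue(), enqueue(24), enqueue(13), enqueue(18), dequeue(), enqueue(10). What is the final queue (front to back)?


enqueue(11) -> [11]
enqueue(25) -> [11, 25]
dequeue() returns 11 -> [25]
dequeue() returns 25 -> []
enqueue(24) -> [24]
enqueue(13) -> [24, 13]
enqueue(18) -> [24, 13, 18]
dequeue() returns 24 -> [13, 18]
enqueue(10) -> [13, 18, 10]
Final queue (front to back): [13, 18, 10]


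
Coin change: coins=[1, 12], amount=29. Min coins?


dp[0]=0; dp[i]=1+min(dp[i-c] for c in coins)
...dp[24]=2, dp[25]=3, dp[26]=4, dp[27]=5, dp[28]=6, dp[29]=7
Minimum coins for 29 = 7


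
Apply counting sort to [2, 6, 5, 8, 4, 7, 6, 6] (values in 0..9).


Count array: [0, 0, 1, 0, 1, 1, 3, 1, 1, 0]
Reconstruct: [2, 4, 5, 6, 6, 6, 7, 8]


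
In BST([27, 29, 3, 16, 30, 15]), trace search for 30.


BST root = 27
Search for 30: compare at each node
Path: [27, 29, 30]


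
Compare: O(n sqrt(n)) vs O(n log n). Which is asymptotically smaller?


linearithmic grows slower than n^1.5
O(n log n) is asymptotically smaller; O(n sqrt(n)) grows faster


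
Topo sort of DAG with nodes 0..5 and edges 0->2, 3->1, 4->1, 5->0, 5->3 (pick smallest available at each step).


Kahn's algorithm, process smallest node first
Order: [4, 5, 0, 2, 3, 1]


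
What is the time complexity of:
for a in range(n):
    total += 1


Per nesting level: O(n) = O(n)
Complexity: O(n)


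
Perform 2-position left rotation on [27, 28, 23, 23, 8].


Left rotate by 2: [23, 23, 8, 27, 28]


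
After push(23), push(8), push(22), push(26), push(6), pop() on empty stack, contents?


push(23) -> [23]
push(8) -> [23, 8]
push(22) -> [23, 8, 22]
push(26) -> [23, 8, 22, 26]
push(6) -> [23, 8, 22, 26, 6]
pop() returns 6 -> [23, 8, 22, 26]
Final stack (bottom to top): [23, 8, 22, 26]


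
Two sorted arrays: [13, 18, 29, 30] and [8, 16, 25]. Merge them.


Compare heads, take smaller each step.
Merged: [8, 13, 16, 18, 25, 29, 30]


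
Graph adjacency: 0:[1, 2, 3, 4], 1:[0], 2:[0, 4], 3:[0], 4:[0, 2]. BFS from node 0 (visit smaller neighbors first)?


BFS queue: start with [0]
Visit order: [0, 1, 2, 3, 4]


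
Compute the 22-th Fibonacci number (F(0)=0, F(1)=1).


F(n)=F(n-1)+F(n-2)
...F(20)=6765, F(21)=10946, F(22)=17711


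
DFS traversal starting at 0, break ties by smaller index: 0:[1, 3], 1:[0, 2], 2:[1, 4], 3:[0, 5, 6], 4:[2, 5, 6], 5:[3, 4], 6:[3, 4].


DFS stack-based: start with [0]
Visit order: [0, 1, 2, 4, 5, 3, 6]


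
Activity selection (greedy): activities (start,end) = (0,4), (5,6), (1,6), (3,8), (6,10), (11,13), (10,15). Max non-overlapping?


Greedy: pick earliest-ending, then skip overlaps.
Selected (4 activities): [(0, 4), (5, 6), (6, 10), (11, 13)]


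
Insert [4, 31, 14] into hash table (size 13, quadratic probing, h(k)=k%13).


Insertions: 4->slot 4; 31->slot 5; 14->slot 1
Table: [None, 14, None, None, 4, 31, None, None, None, None, None, None, None]


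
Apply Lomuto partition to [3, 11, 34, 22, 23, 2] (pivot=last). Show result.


Elements <= 2 go left of pivot.
Result: [2, 11, 34, 22, 23, 3], pivot at index 0


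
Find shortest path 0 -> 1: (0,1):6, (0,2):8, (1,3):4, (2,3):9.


Dijkstra from 0:
Distances: {0: 0, 1: 6, 2: 8, 3: 10}
Shortest distance to 1 = 6, path = [0, 1]


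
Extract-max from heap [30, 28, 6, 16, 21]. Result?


Max = 30
Replace root with last, heapify down
Resulting heap: [28, 21, 6, 16]


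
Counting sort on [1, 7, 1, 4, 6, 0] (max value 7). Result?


Count array: [1, 2, 0, 0, 1, 0, 1, 1]
Reconstruct: [0, 1, 1, 4, 6, 7]


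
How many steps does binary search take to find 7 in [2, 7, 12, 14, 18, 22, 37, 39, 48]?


Search for 7:
[0,8] mid=4 arr[4]=18
[0,3] mid=1 arr[1]=7
Total: 2 comparisons


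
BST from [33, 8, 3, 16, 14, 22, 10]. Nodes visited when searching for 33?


BST root = 33
Search for 33: compare at each node
Path: [33]


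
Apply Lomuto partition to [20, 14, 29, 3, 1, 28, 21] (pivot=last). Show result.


Elements <= 21 go left of pivot.
Result: [20, 14, 3, 1, 21, 28, 29], pivot at index 4


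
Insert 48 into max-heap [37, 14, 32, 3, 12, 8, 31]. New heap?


Append 48: [37, 14, 32, 3, 12, 8, 31, 48]
Bubble up: swap idx 7(48) with idx 3(3); swap idx 3(48) with idx 1(14); swap idx 1(48) with idx 0(37)
Result: [48, 37, 32, 14, 12, 8, 31, 3]


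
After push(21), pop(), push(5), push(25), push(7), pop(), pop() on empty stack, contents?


push(21) -> [21]
pop() returns 21 -> []
push(5) -> [5]
push(25) -> [5, 25]
push(7) -> [5, 25, 7]
pop() returns 7 -> [5, 25]
pop() returns 25 -> [5]
Final stack (bottom to top): [5]


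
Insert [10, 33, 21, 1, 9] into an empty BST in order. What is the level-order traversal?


Root = 10; build tree by BST insertion.
Level-Order traversal: [10, 1, 33, 9, 21]


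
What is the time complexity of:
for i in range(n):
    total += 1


Per nesting level: O(n) = O(n)
Complexity: O(n)


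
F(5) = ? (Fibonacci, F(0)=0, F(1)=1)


F(n)=F(n-1)+F(n-2)
...F(3)=2, F(4)=3, F(5)=5


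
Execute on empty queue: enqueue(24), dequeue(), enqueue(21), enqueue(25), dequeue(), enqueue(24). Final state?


enqueue(24) -> [24]
dequeue() returns 24 -> []
enqueue(21) -> [21]
enqueue(25) -> [21, 25]
dequeue() returns 21 -> [25]
enqueue(24) -> [25, 24]
Final queue (front to back): [25, 24]


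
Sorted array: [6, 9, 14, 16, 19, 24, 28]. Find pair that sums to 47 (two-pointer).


Two pointers: lo=0, hi=6
Found pair: (19, 28) summing to 47


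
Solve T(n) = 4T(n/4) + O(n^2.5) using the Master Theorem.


a=4, b=4, c=2.5. log_4(4)=1 < c=2.5. Case 3: O(n^c) = O(n^2.500)
Complexity: O(n^2.500)


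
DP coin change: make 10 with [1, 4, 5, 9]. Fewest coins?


dp[0]=0; dp[i]=1+min(dp[i-c] for c in coins)
...dp[5]=1, dp[6]=2, dp[7]=3, dp[8]=2, dp[9]=1, dp[10]=2
Minimum coins for 10 = 2


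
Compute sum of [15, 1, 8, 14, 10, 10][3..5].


Prefix sums: [0, 15, 16, 24, 38, 48, 58]
Sum[3..5] = prefix[6] - prefix[3] = 58 - 24 = 34


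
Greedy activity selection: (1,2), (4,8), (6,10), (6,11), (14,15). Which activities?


Greedy: pick earliest-ending, then skip overlaps.
Selected (3 activities): [(1, 2), (4, 8), (14, 15)]


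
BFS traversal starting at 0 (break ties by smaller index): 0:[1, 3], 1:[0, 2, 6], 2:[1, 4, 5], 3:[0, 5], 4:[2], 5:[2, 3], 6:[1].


BFS queue: start with [0]
Visit order: [0, 1, 3, 2, 6, 5, 4]


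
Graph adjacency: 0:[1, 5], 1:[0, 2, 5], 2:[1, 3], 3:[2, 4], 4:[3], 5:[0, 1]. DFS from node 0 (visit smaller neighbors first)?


DFS stack-based: start with [0]
Visit order: [0, 1, 2, 3, 4, 5]


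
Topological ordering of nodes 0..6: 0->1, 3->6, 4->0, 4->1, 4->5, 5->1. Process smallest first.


Kahn's algorithm, process smallest node first
Order: [2, 3, 4, 0, 5, 1, 6]


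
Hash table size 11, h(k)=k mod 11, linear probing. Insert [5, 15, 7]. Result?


Insertions: 5->slot 5; 15->slot 4; 7->slot 7
Table: [None, None, None, None, 15, 5, None, 7, None, None, None]


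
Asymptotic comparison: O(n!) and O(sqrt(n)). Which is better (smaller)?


sublinear grows slower than factorial
O(sqrt(n)) is asymptotically smaller; O(n!) grows faster


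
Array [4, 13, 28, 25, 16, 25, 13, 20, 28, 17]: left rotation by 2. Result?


Left rotate by 2: [28, 25, 16, 25, 13, 20, 28, 17, 4, 13]


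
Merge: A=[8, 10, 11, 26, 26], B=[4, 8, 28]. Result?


Compare heads, take smaller each step.
Merged: [4, 8, 8, 10, 11, 26, 26, 28]


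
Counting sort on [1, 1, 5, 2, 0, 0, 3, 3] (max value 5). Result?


Count array: [2, 2, 1, 2, 0, 1]
Reconstruct: [0, 0, 1, 1, 2, 3, 3, 5]


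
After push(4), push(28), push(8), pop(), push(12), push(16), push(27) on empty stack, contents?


push(4) -> [4]
push(28) -> [4, 28]
push(8) -> [4, 28, 8]
pop() returns 8 -> [4, 28]
push(12) -> [4, 28, 12]
push(16) -> [4, 28, 12, 16]
push(27) -> [4, 28, 12, 16, 27]
Final stack (bottom to top): [4, 28, 12, 16, 27]


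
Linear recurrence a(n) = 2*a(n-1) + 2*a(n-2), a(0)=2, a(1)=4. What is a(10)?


Build bottom-up:
...a(8)=4896, a(9)=13376, a(10)=2*13376+2*4896=36544


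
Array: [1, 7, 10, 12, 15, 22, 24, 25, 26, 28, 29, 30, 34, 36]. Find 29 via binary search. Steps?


Search for 29:
[0,13] mid=6 arr[6]=24
[7,13] mid=10 arr[10]=29
Total: 2 comparisons


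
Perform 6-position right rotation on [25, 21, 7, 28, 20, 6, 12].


Right rotate by 6: [21, 7, 28, 20, 6, 12, 25]


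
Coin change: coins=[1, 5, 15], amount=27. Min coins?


dp[0]=0; dp[i]=1+min(dp[i-c] for c in coins)
...dp[22]=4, dp[23]=5, dp[24]=6, dp[25]=3, dp[26]=4, dp[27]=5
Minimum coins for 27 = 5


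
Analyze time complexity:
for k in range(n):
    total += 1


Per nesting level: O(n) = O(n)
Complexity: O(n)


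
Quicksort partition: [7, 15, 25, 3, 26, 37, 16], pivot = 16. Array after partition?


Elements <= 16 go left of pivot.
Result: [7, 15, 3, 16, 26, 37, 25], pivot at index 3


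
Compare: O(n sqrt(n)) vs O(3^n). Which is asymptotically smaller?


n^1.5 grows slower than exponential (base 3)
O(n sqrt(n)) is asymptotically smaller; O(3^n) grows faster


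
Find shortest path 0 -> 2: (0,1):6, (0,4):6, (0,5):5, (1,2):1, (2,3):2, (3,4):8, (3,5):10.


Dijkstra from 0:
Distances: {0: 0, 1: 6, 2: 7, 3: 9, 4: 6, 5: 5}
Shortest distance to 2 = 7, path = [0, 1, 2]


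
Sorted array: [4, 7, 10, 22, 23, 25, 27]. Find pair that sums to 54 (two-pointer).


Two pointers: lo=0, hi=6
No pair sums to 54


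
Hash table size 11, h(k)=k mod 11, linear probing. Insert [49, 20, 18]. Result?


Insertions: 49->slot 5; 20->slot 9; 18->slot 7
Table: [None, None, None, None, None, 49, None, 18, None, 20, None]


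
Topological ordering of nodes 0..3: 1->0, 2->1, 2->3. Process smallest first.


Kahn's algorithm, process smallest node first
Order: [2, 1, 0, 3]


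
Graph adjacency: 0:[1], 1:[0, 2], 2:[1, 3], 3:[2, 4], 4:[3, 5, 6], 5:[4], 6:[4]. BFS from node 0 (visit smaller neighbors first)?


BFS queue: start with [0]
Visit order: [0, 1, 2, 3, 4, 5, 6]


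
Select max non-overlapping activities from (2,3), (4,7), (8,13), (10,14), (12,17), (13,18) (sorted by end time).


Greedy: pick earliest-ending, then skip overlaps.
Selected (4 activities): [(2, 3), (4, 7), (8, 13), (13, 18)]


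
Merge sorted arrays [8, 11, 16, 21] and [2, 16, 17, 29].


Compare heads, take smaller each step.
Merged: [2, 8, 11, 16, 16, 17, 21, 29]


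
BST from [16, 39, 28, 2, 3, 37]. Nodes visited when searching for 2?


BST root = 16
Search for 2: compare at each node
Path: [16, 2]


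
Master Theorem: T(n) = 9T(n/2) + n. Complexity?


a=9, b=2, c=1. log_2(9)=3.170 > c=1. Case 1: O(n^log_b(a)) = O(n^3.170)
Complexity: O(n^3.170)


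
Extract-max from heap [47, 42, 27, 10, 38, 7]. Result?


Max = 47
Replace root with last, heapify down
Resulting heap: [42, 38, 27, 10, 7]


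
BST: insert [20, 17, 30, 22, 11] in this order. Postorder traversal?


Root = 20; build tree by BST insertion.
Postorder traversal: [11, 17, 22, 30, 20]


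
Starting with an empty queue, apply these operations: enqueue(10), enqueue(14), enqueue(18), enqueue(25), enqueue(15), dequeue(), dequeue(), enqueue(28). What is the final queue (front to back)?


enqueue(10) -> [10]
enqueue(14) -> [10, 14]
enqueue(18) -> [10, 14, 18]
enqueue(25) -> [10, 14, 18, 25]
enqueue(15) -> [10, 14, 18, 25, 15]
dequeue() returns 10 -> [14, 18, 25, 15]
dequeue() returns 14 -> [18, 25, 15]
enqueue(28) -> [18, 25, 15, 28]
Final queue (front to back): [18, 25, 15, 28]


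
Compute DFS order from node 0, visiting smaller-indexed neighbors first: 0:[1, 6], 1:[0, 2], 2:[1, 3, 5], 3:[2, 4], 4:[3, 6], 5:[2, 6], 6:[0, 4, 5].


DFS stack-based: start with [0]
Visit order: [0, 1, 2, 3, 4, 6, 5]


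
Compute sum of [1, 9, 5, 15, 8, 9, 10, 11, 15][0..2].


Prefix sums: [0, 1, 10, 15, 30, 38, 47, 57, 68, 83]
Sum[0..2] = prefix[3] - prefix[0] = 15 - 0 = 15


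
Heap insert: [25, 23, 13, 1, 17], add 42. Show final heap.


Append 42: [25, 23, 13, 1, 17, 42]
Bubble up: swap idx 5(42) with idx 2(13); swap idx 2(42) with idx 0(25)
Result: [42, 23, 25, 1, 17, 13]


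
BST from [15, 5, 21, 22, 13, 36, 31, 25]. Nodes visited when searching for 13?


BST root = 15
Search for 13: compare at each node
Path: [15, 5, 13]


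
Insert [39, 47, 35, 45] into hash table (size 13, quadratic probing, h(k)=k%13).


Insertions: 39->slot 0; 47->slot 8; 35->slot 9; 45->slot 6
Table: [39, None, None, None, None, None, 45, None, 47, 35, None, None, None]


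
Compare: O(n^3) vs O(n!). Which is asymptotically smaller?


cubic grows slower than factorial
O(n^3) is asymptotically smaller; O(n!) grows faster


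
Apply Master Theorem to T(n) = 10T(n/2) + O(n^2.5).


a=10, b=2, c=2.5. log_2(10)=3.322 > c=2.5. Case 1: O(n^log_b(a)) = O(n^3.322)
Complexity: O(n^3.322)


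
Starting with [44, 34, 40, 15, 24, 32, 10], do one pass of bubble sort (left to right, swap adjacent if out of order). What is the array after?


After one pass: [34, 40, 15, 24, 32, 10, 44]


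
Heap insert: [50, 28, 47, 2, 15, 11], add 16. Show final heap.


Append 16: [50, 28, 47, 2, 15, 11, 16]
Bubble up: no swaps needed
Result: [50, 28, 47, 2, 15, 11, 16]


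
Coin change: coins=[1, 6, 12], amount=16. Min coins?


dp[0]=0; dp[i]=1+min(dp[i-c] for c in coins)
...dp[11]=6, dp[12]=1, dp[13]=2, dp[14]=3, dp[15]=4, dp[16]=5
Minimum coins for 16 = 5


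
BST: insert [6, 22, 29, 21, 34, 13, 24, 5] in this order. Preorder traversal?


Root = 6; build tree by BST insertion.
Preorder traversal: [6, 5, 22, 21, 13, 29, 24, 34]


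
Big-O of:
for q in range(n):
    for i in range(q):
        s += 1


Per nesting level: O(n) * O(n) [triangular over q] = O(n^2)
Complexity: O(n^2)


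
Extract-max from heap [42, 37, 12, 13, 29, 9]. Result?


Max = 42
Replace root with last, heapify down
Resulting heap: [37, 29, 12, 13, 9]


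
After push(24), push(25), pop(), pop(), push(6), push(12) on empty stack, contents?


push(24) -> [24]
push(25) -> [24, 25]
pop() returns 25 -> [24]
pop() returns 24 -> []
push(6) -> [6]
push(12) -> [6, 12]
Final stack (bottom to top): [6, 12]


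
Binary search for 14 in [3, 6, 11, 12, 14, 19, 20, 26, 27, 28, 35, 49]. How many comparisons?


Search for 14:
[0,11] mid=5 arr[5]=19
[0,4] mid=2 arr[2]=11
[3,4] mid=3 arr[3]=12
[4,4] mid=4 arr[4]=14
Total: 4 comparisons


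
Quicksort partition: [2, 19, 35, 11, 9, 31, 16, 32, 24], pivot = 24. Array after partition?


Elements <= 24 go left of pivot.
Result: [2, 19, 11, 9, 16, 24, 35, 32, 31], pivot at index 5


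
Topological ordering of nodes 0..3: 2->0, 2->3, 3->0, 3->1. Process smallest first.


Kahn's algorithm, process smallest node first
Order: [2, 3, 0, 1]


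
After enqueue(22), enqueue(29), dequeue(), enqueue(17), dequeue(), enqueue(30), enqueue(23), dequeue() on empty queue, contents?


enqueue(22) -> [22]
enqueue(29) -> [22, 29]
dequeue() returns 22 -> [29]
enqueue(17) -> [29, 17]
dequeue() returns 29 -> [17]
enqueue(30) -> [17, 30]
enqueue(23) -> [17, 30, 23]
dequeue() returns 17 -> [30, 23]
Final queue (front to back): [30, 23]


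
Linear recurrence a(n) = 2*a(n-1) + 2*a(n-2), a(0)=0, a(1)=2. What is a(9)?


Build bottom-up:
...a(7)=656, a(8)=1792, a(9)=2*1792+2*656=4896


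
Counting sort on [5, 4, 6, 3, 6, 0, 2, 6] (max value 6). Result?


Count array: [1, 0, 1, 1, 1, 1, 3]
Reconstruct: [0, 2, 3, 4, 5, 6, 6, 6]


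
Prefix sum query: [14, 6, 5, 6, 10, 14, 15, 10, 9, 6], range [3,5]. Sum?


Prefix sums: [0, 14, 20, 25, 31, 41, 55, 70, 80, 89, 95]
Sum[3..5] = prefix[6] - prefix[3] = 55 - 25 = 30


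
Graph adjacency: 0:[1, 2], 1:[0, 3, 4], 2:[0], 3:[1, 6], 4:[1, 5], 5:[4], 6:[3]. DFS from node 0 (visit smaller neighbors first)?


DFS stack-based: start with [0]
Visit order: [0, 1, 3, 6, 4, 5, 2]


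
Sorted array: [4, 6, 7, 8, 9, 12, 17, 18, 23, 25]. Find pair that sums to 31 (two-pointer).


Two pointers: lo=0, hi=9
Found pair: (6, 25) summing to 31


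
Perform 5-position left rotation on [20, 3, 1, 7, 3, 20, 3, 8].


Left rotate by 5: [20, 3, 8, 20, 3, 1, 7, 3]


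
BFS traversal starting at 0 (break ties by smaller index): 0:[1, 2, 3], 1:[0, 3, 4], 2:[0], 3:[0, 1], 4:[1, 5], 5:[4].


BFS queue: start with [0]
Visit order: [0, 1, 2, 3, 4, 5]


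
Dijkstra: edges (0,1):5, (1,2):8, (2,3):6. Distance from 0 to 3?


Dijkstra from 0:
Distances: {0: 0, 1: 5, 2: 13, 3: 19}
Shortest distance to 3 = 19, path = [0, 1, 2, 3]


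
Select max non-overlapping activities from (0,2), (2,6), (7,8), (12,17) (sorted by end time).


Greedy: pick earliest-ending, then skip overlaps.
Selected (4 activities): [(0, 2), (2, 6), (7, 8), (12, 17)]


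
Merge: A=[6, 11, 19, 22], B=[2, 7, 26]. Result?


Compare heads, take smaller each step.
Merged: [2, 6, 7, 11, 19, 22, 26]


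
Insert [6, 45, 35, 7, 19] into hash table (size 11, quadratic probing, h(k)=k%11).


Insertions: 6->slot 6; 45->slot 1; 35->slot 2; 7->slot 7; 19->slot 8
Table: [None, 45, 35, None, None, None, 6, 7, 19, None, None]


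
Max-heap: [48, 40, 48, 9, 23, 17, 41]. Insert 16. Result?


Append 16: [48, 40, 48, 9, 23, 17, 41, 16]
Bubble up: swap idx 7(16) with idx 3(9)
Result: [48, 40, 48, 16, 23, 17, 41, 9]


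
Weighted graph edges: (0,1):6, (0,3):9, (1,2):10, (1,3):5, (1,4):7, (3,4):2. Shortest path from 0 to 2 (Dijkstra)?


Dijkstra from 0:
Distances: {0: 0, 1: 6, 2: 16, 3: 9, 4: 11}
Shortest distance to 2 = 16, path = [0, 1, 2]


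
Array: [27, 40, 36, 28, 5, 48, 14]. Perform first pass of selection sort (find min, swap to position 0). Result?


After one pass: [5, 40, 36, 28, 27, 48, 14]


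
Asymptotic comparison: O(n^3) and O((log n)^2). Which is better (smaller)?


polylogarithmic grows slower than cubic
O((log n)^2) is asymptotically smaller; O(n^3) grows faster


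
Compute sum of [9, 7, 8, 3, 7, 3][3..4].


Prefix sums: [0, 9, 16, 24, 27, 34, 37]
Sum[3..4] = prefix[5] - prefix[3] = 34 - 24 = 10


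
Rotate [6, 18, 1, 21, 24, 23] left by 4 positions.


Left rotate by 4: [24, 23, 6, 18, 1, 21]


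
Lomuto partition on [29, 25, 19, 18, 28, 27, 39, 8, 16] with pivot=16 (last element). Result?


Elements <= 16 go left of pivot.
Result: [8, 16, 19, 18, 28, 27, 39, 29, 25], pivot at index 1


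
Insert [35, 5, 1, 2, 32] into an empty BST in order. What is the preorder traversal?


Root = 35; build tree by BST insertion.
Preorder traversal: [35, 5, 1, 2, 32]


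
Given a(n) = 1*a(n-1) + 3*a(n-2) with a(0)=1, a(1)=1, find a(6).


Build bottom-up:
...a(4)=19, a(5)=40, a(6)=1*40+3*19=97


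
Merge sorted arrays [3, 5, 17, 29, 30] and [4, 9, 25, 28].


Compare heads, take smaller each step.
Merged: [3, 4, 5, 9, 17, 25, 28, 29, 30]


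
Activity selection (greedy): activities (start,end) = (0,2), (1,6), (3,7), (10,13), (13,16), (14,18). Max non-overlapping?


Greedy: pick earliest-ending, then skip overlaps.
Selected (4 activities): [(0, 2), (3, 7), (10, 13), (13, 16)]


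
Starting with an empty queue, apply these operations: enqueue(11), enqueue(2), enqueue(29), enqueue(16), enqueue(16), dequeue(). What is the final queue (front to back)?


enqueue(11) -> [11]
enqueue(2) -> [11, 2]
enqueue(29) -> [11, 2, 29]
enqueue(16) -> [11, 2, 29, 16]
enqueue(16) -> [11, 2, 29, 16, 16]
dequeue() returns 11 -> [2, 29, 16, 16]
Final queue (front to back): [2, 29, 16, 16]


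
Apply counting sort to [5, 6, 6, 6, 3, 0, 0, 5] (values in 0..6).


Count array: [2, 0, 0, 1, 0, 2, 3]
Reconstruct: [0, 0, 3, 5, 5, 6, 6, 6]


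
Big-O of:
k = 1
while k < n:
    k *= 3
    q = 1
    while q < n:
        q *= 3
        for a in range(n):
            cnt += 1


Per nesting level: O(log n) * O(log n) * O(n) = O(n (log n)^2)
Complexity: O(n (log n)^2)


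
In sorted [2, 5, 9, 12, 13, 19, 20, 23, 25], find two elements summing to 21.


Two pointers: lo=0, hi=8
Found pair: (2, 19) summing to 21


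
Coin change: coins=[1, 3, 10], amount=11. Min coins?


dp[0]=0; dp[i]=1+min(dp[i-c] for c in coins)
...dp[6]=2, dp[7]=3, dp[8]=4, dp[9]=3, dp[10]=1, dp[11]=2
Minimum coins for 11 = 2


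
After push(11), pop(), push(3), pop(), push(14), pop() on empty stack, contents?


push(11) -> [11]
pop() returns 11 -> []
push(3) -> [3]
pop() returns 3 -> []
push(14) -> [14]
pop() returns 14 -> []
Final stack (bottom to top): []


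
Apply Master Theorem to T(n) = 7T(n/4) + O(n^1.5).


a=7, b=4, c=1.5. log_4(7)=1.404 < c=1.5. Case 3: O(n^c) = O(n^1.500)
Complexity: O(n^1.500)


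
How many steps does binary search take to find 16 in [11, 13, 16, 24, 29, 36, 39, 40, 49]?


Search for 16:
[0,8] mid=4 arr[4]=29
[0,3] mid=1 arr[1]=13
[2,3] mid=2 arr[2]=16
Total: 3 comparisons


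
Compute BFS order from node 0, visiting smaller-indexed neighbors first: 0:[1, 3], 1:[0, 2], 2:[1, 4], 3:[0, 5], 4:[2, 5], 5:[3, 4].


BFS queue: start with [0]
Visit order: [0, 1, 3, 2, 5, 4]


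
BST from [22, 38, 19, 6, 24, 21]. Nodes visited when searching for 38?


BST root = 22
Search for 38: compare at each node
Path: [22, 38]


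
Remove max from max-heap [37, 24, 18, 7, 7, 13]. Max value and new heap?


Max = 37
Replace root with last, heapify down
Resulting heap: [24, 13, 18, 7, 7]


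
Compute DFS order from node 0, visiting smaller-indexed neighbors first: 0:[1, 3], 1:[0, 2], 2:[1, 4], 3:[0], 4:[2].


DFS stack-based: start with [0]
Visit order: [0, 1, 2, 4, 3]


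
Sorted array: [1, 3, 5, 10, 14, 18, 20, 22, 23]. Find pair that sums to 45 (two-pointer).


Two pointers: lo=0, hi=8
Found pair: (22, 23) summing to 45


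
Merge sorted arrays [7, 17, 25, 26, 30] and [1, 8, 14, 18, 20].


Compare heads, take smaller each step.
Merged: [1, 7, 8, 14, 17, 18, 20, 25, 26, 30]


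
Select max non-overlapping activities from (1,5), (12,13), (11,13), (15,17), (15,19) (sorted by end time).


Greedy: pick earliest-ending, then skip overlaps.
Selected (3 activities): [(1, 5), (12, 13), (15, 17)]


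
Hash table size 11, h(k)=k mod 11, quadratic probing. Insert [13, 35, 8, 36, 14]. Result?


Insertions: 13->slot 2; 35->slot 3; 8->slot 8; 36->slot 4; 14->slot 7
Table: [None, None, 13, 35, 36, None, None, 14, 8, None, None]


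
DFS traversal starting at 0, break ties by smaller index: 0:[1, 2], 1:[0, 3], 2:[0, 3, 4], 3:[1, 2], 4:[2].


DFS stack-based: start with [0]
Visit order: [0, 1, 3, 2, 4]


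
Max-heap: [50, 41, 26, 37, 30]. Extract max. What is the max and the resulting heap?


Max = 50
Replace root with last, heapify down
Resulting heap: [41, 37, 26, 30]


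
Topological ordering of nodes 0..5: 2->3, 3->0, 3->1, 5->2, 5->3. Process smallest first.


Kahn's algorithm, process smallest node first
Order: [4, 5, 2, 3, 0, 1]


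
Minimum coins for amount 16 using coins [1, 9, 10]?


dp[0]=0; dp[i]=1+min(dp[i-c] for c in coins)
...dp[11]=2, dp[12]=3, dp[13]=4, dp[14]=5, dp[15]=6, dp[16]=7
Minimum coins for 16 = 7


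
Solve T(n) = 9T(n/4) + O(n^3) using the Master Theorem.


a=9, b=4, c=3. log_4(9)=1.585 < c=3. Case 3: O(n^c) = O(n^3)
Complexity: O(n^3)


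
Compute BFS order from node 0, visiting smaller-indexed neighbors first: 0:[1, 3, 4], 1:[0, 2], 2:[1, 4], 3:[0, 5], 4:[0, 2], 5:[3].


BFS queue: start with [0]
Visit order: [0, 1, 3, 4, 2, 5]


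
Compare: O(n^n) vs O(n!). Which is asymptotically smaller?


factorial grows slower than n^n
O(n!) is asymptotically smaller; O(n^n) grows faster


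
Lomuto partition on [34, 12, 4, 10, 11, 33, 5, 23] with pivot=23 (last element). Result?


Elements <= 23 go left of pivot.
Result: [12, 4, 10, 11, 5, 23, 34, 33], pivot at index 5


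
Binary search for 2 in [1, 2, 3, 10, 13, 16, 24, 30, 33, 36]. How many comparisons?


Search for 2:
[0,9] mid=4 arr[4]=13
[0,3] mid=1 arr[1]=2
Total: 2 comparisons


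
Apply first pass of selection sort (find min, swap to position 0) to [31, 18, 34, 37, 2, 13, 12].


After one pass: [2, 18, 34, 37, 31, 13, 12]


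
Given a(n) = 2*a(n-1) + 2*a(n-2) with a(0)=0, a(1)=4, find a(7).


Build bottom-up:
...a(5)=176, a(6)=480, a(7)=2*480+2*176=1312


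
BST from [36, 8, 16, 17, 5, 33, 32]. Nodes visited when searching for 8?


BST root = 36
Search for 8: compare at each node
Path: [36, 8]


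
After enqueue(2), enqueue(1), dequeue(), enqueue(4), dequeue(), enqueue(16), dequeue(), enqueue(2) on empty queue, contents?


enqueue(2) -> [2]
enqueue(1) -> [2, 1]
dequeue() returns 2 -> [1]
enqueue(4) -> [1, 4]
dequeue() returns 1 -> [4]
enqueue(16) -> [4, 16]
dequeue() returns 4 -> [16]
enqueue(2) -> [16, 2]
Final queue (front to back): [16, 2]


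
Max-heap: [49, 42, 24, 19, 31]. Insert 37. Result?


Append 37: [49, 42, 24, 19, 31, 37]
Bubble up: swap idx 5(37) with idx 2(24)
Result: [49, 42, 37, 19, 31, 24]


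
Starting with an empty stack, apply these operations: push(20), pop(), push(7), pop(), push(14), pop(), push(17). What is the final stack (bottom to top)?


push(20) -> [20]
pop() returns 20 -> []
push(7) -> [7]
pop() returns 7 -> []
push(14) -> [14]
pop() returns 14 -> []
push(17) -> [17]
Final stack (bottom to top): [17]


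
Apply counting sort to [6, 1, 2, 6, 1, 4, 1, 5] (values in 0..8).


Count array: [0, 3, 1, 0, 1, 1, 2, 0, 0]
Reconstruct: [1, 1, 1, 2, 4, 5, 6, 6]


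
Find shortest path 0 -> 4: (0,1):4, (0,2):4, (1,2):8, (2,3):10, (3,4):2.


Dijkstra from 0:
Distances: {0: 0, 1: 4, 2: 4, 3: 14, 4: 16}
Shortest distance to 4 = 16, path = [0, 2, 3, 4]


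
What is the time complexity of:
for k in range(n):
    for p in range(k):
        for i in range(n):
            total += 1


Per nesting level: O(n) * O(n) [triangular over k] * O(n) = O(n^3)
Complexity: O(n^3)


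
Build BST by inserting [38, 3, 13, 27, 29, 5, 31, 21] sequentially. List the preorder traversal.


Root = 38; build tree by BST insertion.
Preorder traversal: [38, 3, 13, 5, 27, 21, 29, 31]


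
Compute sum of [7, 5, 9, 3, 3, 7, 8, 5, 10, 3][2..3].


Prefix sums: [0, 7, 12, 21, 24, 27, 34, 42, 47, 57, 60]
Sum[2..3] = prefix[4] - prefix[2] = 24 - 12 = 12


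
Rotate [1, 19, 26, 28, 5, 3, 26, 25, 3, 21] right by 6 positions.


Right rotate by 6: [5, 3, 26, 25, 3, 21, 1, 19, 26, 28]


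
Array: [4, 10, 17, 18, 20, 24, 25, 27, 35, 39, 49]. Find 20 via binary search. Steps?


Search for 20:
[0,10] mid=5 arr[5]=24
[0,4] mid=2 arr[2]=17
[3,4] mid=3 arr[3]=18
[4,4] mid=4 arr[4]=20
Total: 4 comparisons


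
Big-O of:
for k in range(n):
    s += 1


Per nesting level: O(n) = O(n)
Complexity: O(n)


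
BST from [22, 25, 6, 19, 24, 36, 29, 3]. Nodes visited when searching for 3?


BST root = 22
Search for 3: compare at each node
Path: [22, 6, 3]


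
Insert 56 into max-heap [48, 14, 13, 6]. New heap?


Append 56: [48, 14, 13, 6, 56]
Bubble up: swap idx 4(56) with idx 1(14); swap idx 1(56) with idx 0(48)
Result: [56, 48, 13, 6, 14]


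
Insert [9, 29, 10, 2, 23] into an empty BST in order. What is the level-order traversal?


Root = 9; build tree by BST insertion.
Level-Order traversal: [9, 2, 29, 10, 23]


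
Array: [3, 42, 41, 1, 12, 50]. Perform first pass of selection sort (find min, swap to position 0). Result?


After one pass: [1, 42, 41, 3, 12, 50]


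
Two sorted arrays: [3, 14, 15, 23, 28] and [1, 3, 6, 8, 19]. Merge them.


Compare heads, take smaller each step.
Merged: [1, 3, 3, 6, 8, 14, 15, 19, 23, 28]


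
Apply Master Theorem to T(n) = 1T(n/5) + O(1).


a=1, b=5, c=0. log_5(1)=0 = c=0. Case 2: O(n^c log n) = O(log n)
Complexity: O(log n)


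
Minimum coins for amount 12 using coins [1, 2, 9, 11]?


dp[0]=0; dp[i]=1+min(dp[i-c] for c in coins)
...dp[7]=4, dp[8]=4, dp[9]=1, dp[10]=2, dp[11]=1, dp[12]=2
Minimum coins for 12 = 2


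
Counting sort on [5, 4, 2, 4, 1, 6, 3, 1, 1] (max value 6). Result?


Count array: [0, 3, 1, 1, 2, 1, 1]
Reconstruct: [1, 1, 1, 2, 3, 4, 4, 5, 6]


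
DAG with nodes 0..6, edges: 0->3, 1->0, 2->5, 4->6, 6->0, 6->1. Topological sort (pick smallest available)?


Kahn's algorithm, process smallest node first
Order: [2, 4, 5, 6, 1, 0, 3]


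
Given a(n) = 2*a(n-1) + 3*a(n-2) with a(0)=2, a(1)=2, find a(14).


Build bottom-up:
...a(12)=531442, a(13)=1594322, a(14)=2*1594322+3*531442=4782970


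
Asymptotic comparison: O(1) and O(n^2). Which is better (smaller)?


constant grows slower than quadratic
O(1) is asymptotically smaller; O(n^2) grows faster


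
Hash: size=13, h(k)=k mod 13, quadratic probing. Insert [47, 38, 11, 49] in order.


Insertions: 47->slot 8; 38->slot 12; 11->slot 11; 49->slot 10
Table: [None, None, None, None, None, None, None, None, 47, None, 49, 11, 38]


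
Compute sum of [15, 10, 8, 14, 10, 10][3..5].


Prefix sums: [0, 15, 25, 33, 47, 57, 67]
Sum[3..5] = prefix[6] - prefix[3] = 67 - 33 = 34


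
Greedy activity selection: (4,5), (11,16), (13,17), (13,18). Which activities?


Greedy: pick earliest-ending, then skip overlaps.
Selected (2 activities): [(4, 5), (11, 16)]


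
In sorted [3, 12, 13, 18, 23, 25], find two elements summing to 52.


Two pointers: lo=0, hi=5
No pair sums to 52


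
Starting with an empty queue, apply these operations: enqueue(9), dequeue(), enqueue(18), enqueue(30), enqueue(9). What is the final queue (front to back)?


enqueue(9) -> [9]
dequeue() returns 9 -> []
enqueue(18) -> [18]
enqueue(30) -> [18, 30]
enqueue(9) -> [18, 30, 9]
Final queue (front to back): [18, 30, 9]


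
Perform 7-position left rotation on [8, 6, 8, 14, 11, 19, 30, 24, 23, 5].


Left rotate by 7: [24, 23, 5, 8, 6, 8, 14, 11, 19, 30]


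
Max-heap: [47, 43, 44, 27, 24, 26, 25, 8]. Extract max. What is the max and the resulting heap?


Max = 47
Replace root with last, heapify down
Resulting heap: [44, 43, 26, 27, 24, 8, 25]


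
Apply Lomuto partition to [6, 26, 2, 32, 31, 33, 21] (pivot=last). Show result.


Elements <= 21 go left of pivot.
Result: [6, 2, 21, 32, 31, 33, 26], pivot at index 2


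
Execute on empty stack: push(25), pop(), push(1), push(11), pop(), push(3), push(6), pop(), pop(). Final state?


push(25) -> [25]
pop() returns 25 -> []
push(1) -> [1]
push(11) -> [1, 11]
pop() returns 11 -> [1]
push(3) -> [1, 3]
push(6) -> [1, 3, 6]
pop() returns 6 -> [1, 3]
pop() returns 3 -> [1]
Final stack (bottom to top): [1]


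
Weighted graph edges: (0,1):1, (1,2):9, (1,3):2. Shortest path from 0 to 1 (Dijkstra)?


Dijkstra from 0:
Distances: {0: 0, 1: 1, 2: 10, 3: 3}
Shortest distance to 1 = 1, path = [0, 1]


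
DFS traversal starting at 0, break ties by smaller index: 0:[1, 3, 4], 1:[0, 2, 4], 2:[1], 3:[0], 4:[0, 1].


DFS stack-based: start with [0]
Visit order: [0, 1, 2, 4, 3]


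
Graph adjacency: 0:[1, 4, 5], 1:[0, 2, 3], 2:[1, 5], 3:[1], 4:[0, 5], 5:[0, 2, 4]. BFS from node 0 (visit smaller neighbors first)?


BFS queue: start with [0]
Visit order: [0, 1, 4, 5, 2, 3]


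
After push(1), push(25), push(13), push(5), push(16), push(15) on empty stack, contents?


push(1) -> [1]
push(25) -> [1, 25]
push(13) -> [1, 25, 13]
push(5) -> [1, 25, 13, 5]
push(16) -> [1, 25, 13, 5, 16]
push(15) -> [1, 25, 13, 5, 16, 15]
Final stack (bottom to top): [1, 25, 13, 5, 16, 15]


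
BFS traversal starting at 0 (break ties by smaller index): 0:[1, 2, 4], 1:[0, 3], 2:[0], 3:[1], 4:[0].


BFS queue: start with [0]
Visit order: [0, 1, 2, 4, 3]


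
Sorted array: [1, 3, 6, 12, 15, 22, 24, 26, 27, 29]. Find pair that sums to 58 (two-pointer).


Two pointers: lo=0, hi=9
No pair sums to 58


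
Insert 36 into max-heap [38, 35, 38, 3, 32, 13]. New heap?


Append 36: [38, 35, 38, 3, 32, 13, 36]
Bubble up: no swaps needed
Result: [38, 35, 38, 3, 32, 13, 36]


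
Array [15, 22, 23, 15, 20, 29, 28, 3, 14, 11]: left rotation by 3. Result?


Left rotate by 3: [15, 20, 29, 28, 3, 14, 11, 15, 22, 23]


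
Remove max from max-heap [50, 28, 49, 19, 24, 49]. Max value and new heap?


Max = 50
Replace root with last, heapify down
Resulting heap: [49, 28, 49, 19, 24]


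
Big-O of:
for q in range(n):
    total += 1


Per nesting level: O(n) = O(n)
Complexity: O(n)


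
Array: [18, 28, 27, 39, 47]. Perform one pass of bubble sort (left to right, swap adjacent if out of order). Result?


After one pass: [18, 27, 28, 39, 47]


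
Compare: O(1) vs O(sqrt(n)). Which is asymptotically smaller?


constant grows slower than sublinear
O(1) is asymptotically smaller; O(sqrt(n)) grows faster


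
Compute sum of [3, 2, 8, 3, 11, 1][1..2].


Prefix sums: [0, 3, 5, 13, 16, 27, 28]
Sum[1..2] = prefix[3] - prefix[1] = 13 - 3 = 10


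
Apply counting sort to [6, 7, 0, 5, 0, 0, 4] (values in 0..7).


Count array: [3, 0, 0, 0, 1, 1, 1, 1]
Reconstruct: [0, 0, 0, 4, 5, 6, 7]


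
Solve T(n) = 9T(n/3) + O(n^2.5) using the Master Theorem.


a=9, b=3, c=2.5. log_3(9)=2 < c=2.5. Case 3: O(n^c) = O(n^2.500)
Complexity: O(n^2.500)


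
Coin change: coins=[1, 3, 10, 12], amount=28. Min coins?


dp[0]=0; dp[i]=1+min(dp[i-c] for c in coins)
...dp[23]=3, dp[24]=2, dp[25]=3, dp[26]=4, dp[27]=3, dp[28]=4
Minimum coins for 28 = 4


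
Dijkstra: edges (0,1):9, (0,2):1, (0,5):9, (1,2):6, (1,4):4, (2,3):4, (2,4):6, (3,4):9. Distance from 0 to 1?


Dijkstra from 0:
Distances: {0: 0, 1: 7, 2: 1, 3: 5, 4: 7, 5: 9}
Shortest distance to 1 = 7, path = [0, 2, 1]


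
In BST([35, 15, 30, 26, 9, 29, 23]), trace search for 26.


BST root = 35
Search for 26: compare at each node
Path: [35, 15, 30, 26]


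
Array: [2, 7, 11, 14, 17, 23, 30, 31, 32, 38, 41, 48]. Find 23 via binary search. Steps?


Search for 23:
[0,11] mid=5 arr[5]=23
Total: 1 comparisons


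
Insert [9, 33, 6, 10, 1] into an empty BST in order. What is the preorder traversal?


Root = 9; build tree by BST insertion.
Preorder traversal: [9, 6, 1, 33, 10]


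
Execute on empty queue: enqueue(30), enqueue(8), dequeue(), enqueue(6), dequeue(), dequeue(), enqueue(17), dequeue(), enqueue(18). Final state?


enqueue(30) -> [30]
enqueue(8) -> [30, 8]
dequeue() returns 30 -> [8]
enqueue(6) -> [8, 6]
dequeue() returns 8 -> [6]
dequeue() returns 6 -> []
enqueue(17) -> [17]
dequeue() returns 17 -> []
enqueue(18) -> [18]
Final queue (front to back): [18]


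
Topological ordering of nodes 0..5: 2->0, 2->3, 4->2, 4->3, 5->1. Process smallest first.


Kahn's algorithm, process smallest node first
Order: [4, 2, 0, 3, 5, 1]


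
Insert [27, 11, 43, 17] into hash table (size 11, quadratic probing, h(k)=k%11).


Insertions: 27->slot 5; 11->slot 0; 43->slot 10; 17->slot 6
Table: [11, None, None, None, None, 27, 17, None, None, None, 43]


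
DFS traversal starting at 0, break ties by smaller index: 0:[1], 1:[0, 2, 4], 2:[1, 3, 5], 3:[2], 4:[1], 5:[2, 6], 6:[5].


DFS stack-based: start with [0]
Visit order: [0, 1, 2, 3, 5, 6, 4]


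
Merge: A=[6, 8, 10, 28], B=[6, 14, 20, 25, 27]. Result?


Compare heads, take smaller each step.
Merged: [6, 6, 8, 10, 14, 20, 25, 27, 28]


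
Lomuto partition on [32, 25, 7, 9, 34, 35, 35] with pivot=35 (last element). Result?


Elements <= 35 go left of pivot.
Result: [32, 25, 7, 9, 34, 35, 35], pivot at index 6


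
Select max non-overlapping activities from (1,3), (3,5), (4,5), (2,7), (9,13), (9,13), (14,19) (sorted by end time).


Greedy: pick earliest-ending, then skip overlaps.
Selected (4 activities): [(1, 3), (3, 5), (9, 13), (14, 19)]


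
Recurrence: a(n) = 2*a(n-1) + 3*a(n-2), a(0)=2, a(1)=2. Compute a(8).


Build bottom-up:
...a(6)=730, a(7)=2186, a(8)=2*2186+3*730=6562


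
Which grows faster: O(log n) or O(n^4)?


logarithmic grows slower than quartic
O(log n) is asymptotically smaller; O(n^4) grows faster


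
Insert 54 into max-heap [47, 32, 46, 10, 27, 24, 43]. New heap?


Append 54: [47, 32, 46, 10, 27, 24, 43, 54]
Bubble up: swap idx 7(54) with idx 3(10); swap idx 3(54) with idx 1(32); swap idx 1(54) with idx 0(47)
Result: [54, 47, 46, 32, 27, 24, 43, 10]


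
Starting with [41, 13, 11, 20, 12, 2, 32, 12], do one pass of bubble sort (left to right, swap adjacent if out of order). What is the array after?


After one pass: [13, 11, 20, 12, 2, 32, 12, 41]


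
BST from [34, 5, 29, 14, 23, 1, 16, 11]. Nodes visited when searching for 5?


BST root = 34
Search for 5: compare at each node
Path: [34, 5]


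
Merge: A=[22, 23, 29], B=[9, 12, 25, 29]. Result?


Compare heads, take smaller each step.
Merged: [9, 12, 22, 23, 25, 29, 29]


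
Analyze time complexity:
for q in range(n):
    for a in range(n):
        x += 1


Per nesting level: O(n) * O(n) = O(n^2)
Complexity: O(n^2)


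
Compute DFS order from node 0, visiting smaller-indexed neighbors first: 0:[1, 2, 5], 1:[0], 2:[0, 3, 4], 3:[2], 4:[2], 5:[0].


DFS stack-based: start with [0]
Visit order: [0, 1, 2, 3, 4, 5]


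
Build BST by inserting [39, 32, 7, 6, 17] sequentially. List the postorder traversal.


Root = 39; build tree by BST insertion.
Postorder traversal: [6, 17, 7, 32, 39]


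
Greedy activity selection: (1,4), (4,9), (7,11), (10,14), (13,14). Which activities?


Greedy: pick earliest-ending, then skip overlaps.
Selected (3 activities): [(1, 4), (4, 9), (10, 14)]


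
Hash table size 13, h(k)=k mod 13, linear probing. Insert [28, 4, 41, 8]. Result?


Insertions: 28->slot 2; 4->slot 4; 41->slot 3; 8->slot 8
Table: [None, None, 28, 41, 4, None, None, None, 8, None, None, None, None]


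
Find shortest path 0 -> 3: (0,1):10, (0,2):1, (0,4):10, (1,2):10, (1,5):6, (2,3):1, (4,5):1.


Dijkstra from 0:
Distances: {0: 0, 1: 10, 2: 1, 3: 2, 4: 10, 5: 11}
Shortest distance to 3 = 2, path = [0, 2, 3]


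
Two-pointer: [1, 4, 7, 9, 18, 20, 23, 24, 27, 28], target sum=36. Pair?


Two pointers: lo=0, hi=9
Found pair: (9, 27) summing to 36


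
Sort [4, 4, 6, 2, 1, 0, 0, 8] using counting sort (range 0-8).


Count array: [2, 1, 1, 0, 2, 0, 1, 0, 1]
Reconstruct: [0, 0, 1, 2, 4, 4, 6, 8]
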